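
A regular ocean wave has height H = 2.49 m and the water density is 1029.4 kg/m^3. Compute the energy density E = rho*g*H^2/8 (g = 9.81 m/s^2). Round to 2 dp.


E = (1/8) * rho * g * H^2
E = (1/8) * 1029.4 * 9.81 * 2.49^2
E = 0.125 * 1029.4 * 9.81 * 6.2001
E = 7826.40 J/m^2

7826.40


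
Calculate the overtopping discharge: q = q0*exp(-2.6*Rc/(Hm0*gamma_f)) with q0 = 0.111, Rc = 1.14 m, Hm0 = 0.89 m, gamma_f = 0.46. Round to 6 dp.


q = q0 * exp(-2.6 * Rc / (Hm0 * gamma_f))
Exponent = -2.6 * 1.14 / (0.89 * 0.46)
= -2.6 * 1.14 / 0.4094
= -7.239863
exp(-7.239863) = 0.000717
q = 0.111 * 0.000717
q = 0.000080 m^3/s/m

0.000080


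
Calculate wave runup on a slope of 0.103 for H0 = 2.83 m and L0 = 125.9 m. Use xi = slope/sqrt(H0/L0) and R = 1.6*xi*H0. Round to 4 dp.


xi = slope / sqrt(H0/L0)
H0/L0 = 2.83/125.9 = 0.022478
sqrt(0.022478) = 0.149927
xi = 0.103 / 0.149927 = 0.687000
R = 1.6 * xi * H0 = 1.6 * 0.687000 * 2.83
R = 3.1107 m

3.1107


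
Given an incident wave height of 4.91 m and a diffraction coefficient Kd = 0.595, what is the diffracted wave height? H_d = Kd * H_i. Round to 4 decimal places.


H_d = Kd * H_i
H_d = 0.595 * 4.91
H_d = 2.9215 m

2.9215


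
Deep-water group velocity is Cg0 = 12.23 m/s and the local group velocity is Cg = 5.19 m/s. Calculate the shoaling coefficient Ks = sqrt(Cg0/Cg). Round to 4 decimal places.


Ks = sqrt(Cg0 / Cg)
Ks = sqrt(12.23 / 5.19)
Ks = sqrt(2.3565)
Ks = 1.5351

1.5351


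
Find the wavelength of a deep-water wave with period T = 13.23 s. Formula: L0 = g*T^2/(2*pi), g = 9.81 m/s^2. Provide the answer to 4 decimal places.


L0 = g * T^2 / (2 * pi)
L0 = 9.81 * 13.23^2 / (2 * pi)
L0 = 9.81 * 175.0329 / 6.28319
L0 = 1717.0727 / 6.28319
L0 = 273.2806 m

273.2806


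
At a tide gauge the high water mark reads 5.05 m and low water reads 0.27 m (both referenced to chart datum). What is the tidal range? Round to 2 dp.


Tidal range = High water - Low water
Tidal range = 5.05 - (0.27)
Tidal range = 4.78 m

4.78


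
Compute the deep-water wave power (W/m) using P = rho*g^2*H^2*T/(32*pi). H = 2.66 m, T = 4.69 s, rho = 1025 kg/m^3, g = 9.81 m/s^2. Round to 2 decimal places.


P = rho * g^2 * H^2 * T / (32 * pi)
P = 1025 * 9.81^2 * 2.66^2 * 4.69 / (32 * pi)
P = 1025 * 96.2361 * 7.0756 * 4.69 / 100.53096
P = 32561.03 W/m

32561.03


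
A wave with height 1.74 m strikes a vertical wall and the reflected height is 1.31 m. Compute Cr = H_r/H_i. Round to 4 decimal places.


Cr = H_r / H_i
Cr = 1.31 / 1.74
Cr = 0.7529

0.7529


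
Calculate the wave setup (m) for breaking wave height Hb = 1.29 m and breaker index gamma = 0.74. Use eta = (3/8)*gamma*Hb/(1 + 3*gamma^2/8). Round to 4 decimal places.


eta = (3/8) * gamma * Hb / (1 + 3*gamma^2/8)
Numerator = (3/8) * 0.74 * 1.29 = 0.357975
Denominator = 1 + 3*0.74^2/8 = 1 + 0.205350 = 1.205350
eta = 0.357975 / 1.205350
eta = 0.2970 m

0.2970


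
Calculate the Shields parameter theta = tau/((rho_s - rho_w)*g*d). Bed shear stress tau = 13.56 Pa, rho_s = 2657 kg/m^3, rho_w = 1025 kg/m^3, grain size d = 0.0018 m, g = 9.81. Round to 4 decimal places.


theta = tau / ((rho_s - rho_w) * g * d)
rho_s - rho_w = 2657 - 1025 = 1632
Denominator = 1632 * 9.81 * 0.0018 = 28.817856
theta = 13.56 / 28.817856
theta = 0.4705

0.4705


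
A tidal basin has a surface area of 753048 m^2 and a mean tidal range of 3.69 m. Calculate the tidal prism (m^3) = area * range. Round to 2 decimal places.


Tidal prism = Area * Tidal range
P = 753048 * 3.69
P = 2778747.12 m^3

2778747.12


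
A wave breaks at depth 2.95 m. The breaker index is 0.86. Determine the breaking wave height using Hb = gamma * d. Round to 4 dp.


Hb = gamma * d
Hb = 0.86 * 2.95
Hb = 2.5370 m

2.5370


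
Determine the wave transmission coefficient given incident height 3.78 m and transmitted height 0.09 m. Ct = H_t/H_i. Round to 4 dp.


Ct = H_t / H_i
Ct = 0.09 / 3.78
Ct = 0.0238

0.0238


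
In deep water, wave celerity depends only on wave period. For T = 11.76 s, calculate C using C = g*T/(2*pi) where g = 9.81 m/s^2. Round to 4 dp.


We use the deep-water celerity formula:
C = g * T / (2 * pi)
C = 9.81 * 11.76 / (2 * 3.14159...)
C = 115.365600 / 6.283185
C = 18.3610 m/s

18.3610


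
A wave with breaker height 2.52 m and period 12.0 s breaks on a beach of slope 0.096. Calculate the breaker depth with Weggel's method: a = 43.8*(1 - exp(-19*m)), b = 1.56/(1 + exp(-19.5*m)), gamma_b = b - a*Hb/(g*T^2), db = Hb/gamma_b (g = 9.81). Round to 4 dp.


a = 43.8 * (1 - exp(-19 * m))
exp(-19 * 0.096) = exp(-1.8240) = 0.161379
a = 43.8 * (1 - 0.161379) = 36.731602
b = 1.56 / (1 + exp(-19.5 * m))
exp(-19.5 * 0.096) = exp(-1.8720) = 0.153816
b = 1.56 / (1 + 0.153816) = 1.352036
Hb / (g * T^2) = 2.52 / (9.81 * 12.0^2) = 2.52 / 1412.6400 = 0.00178389
gamma_b = b - a * Hb/(g*T^2) = 1.352036 - 36.731602 * 0.00178389 = 1.286510
db = Hb / gamma_b = 2.52 / 1.286510
db = 1.9588 m

1.9588


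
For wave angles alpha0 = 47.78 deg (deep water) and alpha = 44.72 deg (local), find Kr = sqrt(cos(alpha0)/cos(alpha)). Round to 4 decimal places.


Kr = sqrt(cos(alpha0) / cos(alpha))
cos(47.78) = 0.671979
cos(44.72) = 0.710554
Kr = sqrt(0.671979 / 0.710554)
Kr = sqrt(0.945712)
Kr = 0.9725

0.9725


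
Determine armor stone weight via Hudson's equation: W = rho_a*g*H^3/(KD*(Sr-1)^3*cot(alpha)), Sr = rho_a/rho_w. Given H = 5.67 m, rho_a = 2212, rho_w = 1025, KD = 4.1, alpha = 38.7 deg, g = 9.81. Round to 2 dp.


Sr = rho_a / rho_w = 2212 / 1025 = 2.158049
(Sr - 1) = 1.158049
(Sr - 1)^3 = 1.553033
cot(38.7) = 1 / tan(38.7) = 1 / 0.801151 = 1.248204
Numerator = 2212 * 9.81 * 5.67^3 = 3955517.4675
Denominator = 4.1 * 1.553033 * 1.248204 = 7.947856
W = 3955517.4675 / 7.947856
W = 497683.57 N

497683.57


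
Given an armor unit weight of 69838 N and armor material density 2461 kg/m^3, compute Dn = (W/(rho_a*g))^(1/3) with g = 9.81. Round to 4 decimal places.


V = W / (rho_a * g)
V = 69838 / (2461 * 9.81)
V = 69838 / 24142.41
V = 2.892752 m^3
Dn = V^(1/3) = 2.892752^(1/3)
Dn = 1.4249 m

1.4249


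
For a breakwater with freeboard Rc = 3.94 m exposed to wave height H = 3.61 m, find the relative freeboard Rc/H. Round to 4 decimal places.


Relative freeboard = Rc / H
= 3.94 / 3.61
= 1.0914

1.0914


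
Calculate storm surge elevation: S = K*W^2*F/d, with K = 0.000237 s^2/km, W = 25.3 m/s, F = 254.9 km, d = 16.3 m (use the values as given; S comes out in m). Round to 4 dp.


S = K * W^2 * F / d
W^2 = 25.3^2 = 640.09
S = 0.000237 * 640.09 * 254.9 / 16.3
Numerator = 0.000237 * 640.09 * 254.9 = 38.668669
S = 38.668669 / 16.3 = 2.3723 m

2.3723


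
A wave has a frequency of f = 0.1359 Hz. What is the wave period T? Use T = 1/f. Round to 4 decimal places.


T = 1 / f
T = 1 / 0.1359
T = 7.3584 s

7.3584


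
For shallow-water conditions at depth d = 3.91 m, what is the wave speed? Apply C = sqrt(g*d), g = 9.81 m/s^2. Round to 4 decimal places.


Using the shallow-water approximation:
C = sqrt(g * d) = sqrt(9.81 * 3.91)
C = sqrt(38.3571)
C = 6.1933 m/s

6.1933


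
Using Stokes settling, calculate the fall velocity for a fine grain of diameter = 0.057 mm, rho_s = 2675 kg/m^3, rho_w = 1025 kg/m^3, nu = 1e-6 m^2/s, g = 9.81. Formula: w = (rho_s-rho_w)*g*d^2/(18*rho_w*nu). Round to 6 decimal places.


w = (rho_s - rho_w) * g * d^2 / (18 * rho_w * nu)
d = 0.057 mm = 0.000057 m
rho_s - rho_w = 2675 - 1025 = 1650
Numerator = 1650 * 9.81 * (0.000057)^2 = 0.000052589939
Denominator = 18 * 1025 * 1e-6 = 0.018450
w = 0.002850 m/s

0.002850


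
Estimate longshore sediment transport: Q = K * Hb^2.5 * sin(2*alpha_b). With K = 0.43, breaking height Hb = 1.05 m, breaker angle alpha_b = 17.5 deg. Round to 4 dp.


Q = K * Hb^2.5 * sin(2 * alpha_b)
Hb^2.5 = 1.05^2.5 = 1.129726
sin(2 * 17.5) = sin(35.0) = 0.573576
Q = 0.43 * 1.129726 * 0.573576
Q = 0.2786 m^3/s

0.2786


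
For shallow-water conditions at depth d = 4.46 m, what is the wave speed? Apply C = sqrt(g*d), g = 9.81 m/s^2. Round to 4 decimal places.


Using the shallow-water approximation:
C = sqrt(g * d) = sqrt(9.81 * 4.46)
C = sqrt(43.7526)
C = 6.6146 m/s

6.6146


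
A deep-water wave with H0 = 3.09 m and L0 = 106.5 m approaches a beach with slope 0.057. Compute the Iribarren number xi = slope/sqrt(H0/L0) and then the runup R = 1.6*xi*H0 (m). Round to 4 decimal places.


xi = slope / sqrt(H0/L0)
H0/L0 = 3.09/106.5 = 0.029014
sqrt(0.029014) = 0.170335
xi = 0.057 / 0.170335 = 0.334634
R = 1.6 * xi * H0 = 1.6 * 0.334634 * 3.09
R = 1.6544 m

1.6544


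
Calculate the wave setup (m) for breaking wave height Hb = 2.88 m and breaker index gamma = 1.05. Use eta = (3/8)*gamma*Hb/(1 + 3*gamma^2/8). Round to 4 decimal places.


eta = (3/8) * gamma * Hb / (1 + 3*gamma^2/8)
Numerator = (3/8) * 1.05 * 2.88 = 1.134000
Denominator = 1 + 3*1.05^2/8 = 1 + 0.413438 = 1.413438
eta = 1.134000 / 1.413438
eta = 0.8023 m

0.8023


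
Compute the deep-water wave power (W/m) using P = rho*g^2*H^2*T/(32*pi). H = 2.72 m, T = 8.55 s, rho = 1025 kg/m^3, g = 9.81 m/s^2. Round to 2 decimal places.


P = rho * g^2 * H^2 * T / (32 * pi)
P = 1025 * 9.81^2 * 2.72^2 * 8.55 / (32 * pi)
P = 1025 * 96.2361 * 7.3984 * 8.55 / 100.53096
P = 62067.74 W/m

62067.74


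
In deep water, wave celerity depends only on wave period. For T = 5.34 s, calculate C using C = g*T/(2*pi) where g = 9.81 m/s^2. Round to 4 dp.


We use the deep-water celerity formula:
C = g * T / (2 * pi)
C = 9.81 * 5.34 / (2 * 3.14159...)
C = 52.385400 / 6.283185
C = 8.3374 m/s

8.3374


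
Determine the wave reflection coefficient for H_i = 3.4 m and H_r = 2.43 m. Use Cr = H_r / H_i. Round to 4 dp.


Cr = H_r / H_i
Cr = 2.43 / 3.4
Cr = 0.7147

0.7147


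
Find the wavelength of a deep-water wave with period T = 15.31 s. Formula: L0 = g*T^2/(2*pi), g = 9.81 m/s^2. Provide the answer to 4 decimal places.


L0 = g * T^2 / (2 * pi)
L0 = 9.81 * 15.31^2 / (2 * pi)
L0 = 9.81 * 234.3961 / 6.28319
L0 = 2299.4257 / 6.28319
L0 = 365.9650 m

365.9650


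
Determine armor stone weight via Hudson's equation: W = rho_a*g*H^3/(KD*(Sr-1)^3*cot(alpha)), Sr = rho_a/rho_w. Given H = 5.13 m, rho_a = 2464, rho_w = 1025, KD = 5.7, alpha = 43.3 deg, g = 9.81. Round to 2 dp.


Sr = rho_a / rho_w = 2464 / 1025 = 2.403902
(Sr - 1) = 1.403902
(Sr - 1)^3 = 2.767010
cot(43.3) = 1 / tan(43.3) = 1 / 0.942352 = 1.061174
Numerator = 2464 * 9.81 * 5.13^3 = 3263336.1070
Denominator = 5.7 * 2.767010 * 1.061174 = 16.736796
W = 3263336.1070 / 16.736796
W = 194979.73 N

194979.73


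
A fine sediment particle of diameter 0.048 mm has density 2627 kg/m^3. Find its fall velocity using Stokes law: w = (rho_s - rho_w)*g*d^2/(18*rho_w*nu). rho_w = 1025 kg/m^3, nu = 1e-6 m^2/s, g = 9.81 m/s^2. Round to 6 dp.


w = (rho_s - rho_w) * g * d^2 / (18 * rho_w * nu)
d = 0.048 mm = 0.000048 m
rho_s - rho_w = 2627 - 1025 = 1602
Numerator = 1602 * 9.81 * (0.000048)^2 = 0.000036208788
Denominator = 18 * 1025 * 1e-6 = 0.018450
w = 0.001963 m/s

0.001963


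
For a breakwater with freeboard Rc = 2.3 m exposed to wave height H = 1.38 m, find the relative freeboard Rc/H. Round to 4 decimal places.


Relative freeboard = Rc / H
= 2.3 / 1.38
= 1.6667

1.6667


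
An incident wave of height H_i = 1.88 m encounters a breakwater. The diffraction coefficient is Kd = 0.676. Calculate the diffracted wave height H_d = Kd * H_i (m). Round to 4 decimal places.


H_d = Kd * H_i
H_d = 0.676 * 1.88
H_d = 1.2709 m

1.2709


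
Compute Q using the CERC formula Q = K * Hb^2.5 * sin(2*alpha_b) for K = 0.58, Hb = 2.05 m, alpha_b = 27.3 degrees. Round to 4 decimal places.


Q = K * Hb^2.5 * sin(2 * alpha_b)
Hb^2.5 = 2.05^2.5 = 6.017064
sin(2 * 27.3) = sin(54.6) = 0.815128
Q = 0.58 * 6.017064 * 0.815128
Q = 2.8447 m^3/s

2.8447


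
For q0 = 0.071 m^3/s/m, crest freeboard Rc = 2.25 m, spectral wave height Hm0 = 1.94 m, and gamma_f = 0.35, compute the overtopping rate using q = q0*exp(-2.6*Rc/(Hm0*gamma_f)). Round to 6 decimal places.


q = q0 * exp(-2.6 * Rc / (Hm0 * gamma_f))
Exponent = -2.6 * 2.25 / (1.94 * 0.35)
= -2.6 * 2.25 / 0.6790
= -8.615611
exp(-8.615611) = 0.000181
q = 0.071 * 0.000181
q = 0.000013 m^3/s/m

0.000013


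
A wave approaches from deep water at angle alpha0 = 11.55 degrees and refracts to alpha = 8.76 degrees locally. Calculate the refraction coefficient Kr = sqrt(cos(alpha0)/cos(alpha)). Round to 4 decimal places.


Kr = sqrt(cos(alpha0) / cos(alpha))
cos(11.55) = 0.979750
cos(8.76) = 0.988335
Kr = sqrt(0.979750 / 0.988335)
Kr = sqrt(0.991314)
Kr = 0.9956

0.9956


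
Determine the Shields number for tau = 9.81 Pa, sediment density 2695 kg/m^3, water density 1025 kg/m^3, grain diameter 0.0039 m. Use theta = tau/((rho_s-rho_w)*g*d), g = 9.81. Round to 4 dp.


theta = tau / ((rho_s - rho_w) * g * d)
rho_s - rho_w = 2695 - 1025 = 1670
Denominator = 1670 * 9.81 * 0.0039 = 63.892530
theta = 9.81 / 63.892530
theta = 0.1535

0.1535


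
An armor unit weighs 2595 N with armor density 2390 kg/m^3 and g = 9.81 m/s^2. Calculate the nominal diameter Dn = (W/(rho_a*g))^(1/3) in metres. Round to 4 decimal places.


V = W / (rho_a * g)
V = 2595 / (2390 * 9.81)
V = 2595 / 23445.90
V = 0.110680 m^3
Dn = V^(1/3) = 0.110680^(1/3)
Dn = 0.4801 m

0.4801


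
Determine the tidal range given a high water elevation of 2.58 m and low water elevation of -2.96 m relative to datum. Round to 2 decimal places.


Tidal range = High water - Low water
Tidal range = 2.58 - (-2.96)
Tidal range = 5.54 m

5.54


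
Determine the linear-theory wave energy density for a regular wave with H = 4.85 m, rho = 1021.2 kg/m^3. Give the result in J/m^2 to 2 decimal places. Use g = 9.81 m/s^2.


E = (1/8) * rho * g * H^2
E = (1/8) * 1021.2 * 9.81 * 4.85^2
E = 0.125 * 1021.2 * 9.81 * 23.5225
E = 29455.97 J/m^2

29455.97


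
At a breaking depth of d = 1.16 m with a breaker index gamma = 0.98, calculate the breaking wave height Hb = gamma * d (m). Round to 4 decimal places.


Hb = gamma * d
Hb = 0.98 * 1.16
Hb = 1.1368 m

1.1368


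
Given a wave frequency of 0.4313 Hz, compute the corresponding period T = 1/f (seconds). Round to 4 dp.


T = 1 / f
T = 1 / 0.4313
T = 2.3186 s

2.3186


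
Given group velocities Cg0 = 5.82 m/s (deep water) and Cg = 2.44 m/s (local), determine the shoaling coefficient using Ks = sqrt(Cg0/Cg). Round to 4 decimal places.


Ks = sqrt(Cg0 / Cg)
Ks = sqrt(5.82 / 2.44)
Ks = sqrt(2.3852)
Ks = 1.5444

1.5444


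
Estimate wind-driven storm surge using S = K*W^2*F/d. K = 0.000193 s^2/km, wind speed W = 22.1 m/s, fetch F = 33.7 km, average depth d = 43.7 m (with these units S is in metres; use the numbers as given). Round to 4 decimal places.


S = K * W^2 * F / d
W^2 = 22.1^2 = 488.41
S = 0.000193 * 488.41 * 33.7 / 43.7
Numerator = 0.000193 * 488.41 * 33.7 = 3.176667
S = 3.176667 / 43.7 = 0.0727 m

0.0727


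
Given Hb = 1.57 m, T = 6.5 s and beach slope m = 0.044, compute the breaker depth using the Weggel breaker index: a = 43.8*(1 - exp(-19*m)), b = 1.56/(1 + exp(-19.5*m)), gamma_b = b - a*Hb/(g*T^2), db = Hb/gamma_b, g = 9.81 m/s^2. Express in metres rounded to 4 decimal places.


a = 43.8 * (1 - exp(-19 * m))
exp(-19 * 0.044) = exp(-0.8360) = 0.433441
a = 43.8 * (1 - 0.433441) = 24.815292
b = 1.56 / (1 + exp(-19.5 * m))
exp(-19.5 * 0.044) = exp(-0.8580) = 0.424009
b = 1.56 / (1 + 0.424009) = 1.095498
Hb / (g * T^2) = 1.57 / (9.81 * 6.5^2) = 1.57 / 414.4725 = 0.00378795
gamma_b = b - a * Hb/(g*T^2) = 1.095498 - 24.815292 * 0.00378795 = 1.001499
db = Hb / gamma_b = 1.57 / 1.001499
db = 1.5676 m

1.5676


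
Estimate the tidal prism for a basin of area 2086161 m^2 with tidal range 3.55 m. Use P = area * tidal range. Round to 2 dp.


Tidal prism = Area * Tidal range
P = 2086161 * 3.55
P = 7405871.55 m^3

7405871.55


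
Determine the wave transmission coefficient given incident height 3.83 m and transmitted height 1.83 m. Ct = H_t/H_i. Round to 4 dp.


Ct = H_t / H_i
Ct = 1.83 / 3.83
Ct = 0.4778

0.4778


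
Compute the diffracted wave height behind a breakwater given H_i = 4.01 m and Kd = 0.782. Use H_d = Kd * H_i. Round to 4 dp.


H_d = Kd * H_i
H_d = 0.782 * 4.01
H_d = 3.1358 m

3.1358


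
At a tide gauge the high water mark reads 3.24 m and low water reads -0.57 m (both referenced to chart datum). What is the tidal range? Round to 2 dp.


Tidal range = High water - Low water
Tidal range = 3.24 - (-0.57)
Tidal range = 3.81 m

3.81


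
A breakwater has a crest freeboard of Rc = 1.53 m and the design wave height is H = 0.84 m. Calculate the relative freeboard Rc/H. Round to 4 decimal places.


Relative freeboard = Rc / H
= 1.53 / 0.84
= 1.8214

1.8214


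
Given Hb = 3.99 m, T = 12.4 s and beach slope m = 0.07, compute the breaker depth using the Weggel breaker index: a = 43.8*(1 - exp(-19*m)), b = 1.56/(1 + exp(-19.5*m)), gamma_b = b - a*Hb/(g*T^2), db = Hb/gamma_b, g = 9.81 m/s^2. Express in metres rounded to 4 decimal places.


a = 43.8 * (1 - exp(-19 * m))
exp(-19 * 0.07) = exp(-1.3300) = 0.264477
a = 43.8 * (1 - 0.264477) = 32.215896
b = 1.56 / (1 + exp(-19.5 * m))
exp(-19.5 * 0.07) = exp(-1.3650) = 0.255381
b = 1.56 / (1 + 0.255381) = 1.242651
Hb / (g * T^2) = 3.99 / (9.81 * 12.4^2) = 3.99 / 1508.3856 = 0.00264521
gamma_b = b - a * Hb/(g*T^2) = 1.242651 - 32.215896 * 0.00264521 = 1.157433
db = Hb / gamma_b = 3.99 / 1.157433
db = 3.4473 m

3.4473


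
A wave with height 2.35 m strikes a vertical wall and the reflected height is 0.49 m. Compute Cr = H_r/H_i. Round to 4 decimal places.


Cr = H_r / H_i
Cr = 0.49 / 2.35
Cr = 0.2085

0.2085


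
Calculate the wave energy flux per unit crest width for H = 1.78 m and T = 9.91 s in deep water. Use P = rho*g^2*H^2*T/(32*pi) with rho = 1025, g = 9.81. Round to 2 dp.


P = rho * g^2 * H^2 * T / (32 * pi)
P = 1025 * 9.81^2 * 1.78^2 * 9.91 / (32 * pi)
P = 1025 * 96.2361 * 3.1684 * 9.91 / 100.53096
P = 30808.86 W/m

30808.86


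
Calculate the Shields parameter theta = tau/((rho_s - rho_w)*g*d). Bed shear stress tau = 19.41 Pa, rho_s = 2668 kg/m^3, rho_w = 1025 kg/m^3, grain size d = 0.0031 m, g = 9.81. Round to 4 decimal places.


theta = tau / ((rho_s - rho_w) * g * d)
rho_s - rho_w = 2668 - 1025 = 1643
Denominator = 1643 * 9.81 * 0.0031 = 49.965273
theta = 19.41 / 49.965273
theta = 0.3885

0.3885


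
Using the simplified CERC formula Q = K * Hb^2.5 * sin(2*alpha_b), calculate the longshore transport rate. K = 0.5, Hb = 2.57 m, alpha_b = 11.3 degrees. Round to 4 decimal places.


Q = K * Hb^2.5 * sin(2 * alpha_b)
Hb^2.5 = 2.57^2.5 = 10.588460
sin(2 * 11.3) = sin(22.6) = 0.384295
Q = 0.5 * 10.588460 * 0.384295
Q = 2.0345 m^3/s

2.0345


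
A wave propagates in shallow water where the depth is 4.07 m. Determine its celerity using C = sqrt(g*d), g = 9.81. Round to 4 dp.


Using the shallow-water approximation:
C = sqrt(g * d) = sqrt(9.81 * 4.07)
C = sqrt(39.9267)
C = 6.3188 m/s

6.3188


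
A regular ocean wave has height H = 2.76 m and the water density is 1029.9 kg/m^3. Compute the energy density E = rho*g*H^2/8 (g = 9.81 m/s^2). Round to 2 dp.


E = (1/8) * rho * g * H^2
E = (1/8) * 1029.9 * 9.81 * 2.76^2
E = 0.125 * 1029.9 * 9.81 * 7.6176
E = 9620.38 J/m^2

9620.38


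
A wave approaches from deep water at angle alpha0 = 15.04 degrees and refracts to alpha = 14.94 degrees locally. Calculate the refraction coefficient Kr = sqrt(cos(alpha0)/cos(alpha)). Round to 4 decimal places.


Kr = sqrt(cos(alpha0) / cos(alpha))
cos(15.04) = 0.965745
cos(14.94) = 0.966196
Kr = sqrt(0.965745 / 0.966196)
Kr = sqrt(0.999533)
Kr = 0.9998

0.9998


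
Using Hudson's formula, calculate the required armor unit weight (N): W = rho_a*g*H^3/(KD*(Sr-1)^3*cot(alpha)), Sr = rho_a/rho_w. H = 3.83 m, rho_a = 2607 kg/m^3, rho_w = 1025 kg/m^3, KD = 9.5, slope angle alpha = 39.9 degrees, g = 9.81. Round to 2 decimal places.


Sr = rho_a / rho_w = 2607 / 1025 = 2.543415
(Sr - 1) = 1.543415
(Sr - 1)^3 = 3.676612
cot(39.9) = 1 / tan(39.9) = 1 / 0.836130 = 1.195987
Numerator = 2607 * 9.81 * 3.83^3 = 1436833.2200
Denominator = 9.5 * 3.676612 * 1.195987 = 41.773201
W = 1436833.2200 / 41.773201
W = 34396.05 N

34396.05


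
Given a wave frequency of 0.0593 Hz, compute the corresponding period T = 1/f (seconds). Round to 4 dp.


T = 1 / f
T = 1 / 0.0593
T = 16.8634 s

16.8634


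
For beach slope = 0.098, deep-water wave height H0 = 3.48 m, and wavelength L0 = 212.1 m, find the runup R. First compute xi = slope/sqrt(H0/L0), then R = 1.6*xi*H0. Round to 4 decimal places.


xi = slope / sqrt(H0/L0)
H0/L0 = 3.48/212.1 = 0.016407
sqrt(0.016407) = 0.128091
xi = 0.098 / 0.128091 = 0.765080
R = 1.6 * xi * H0 = 1.6 * 0.765080 * 3.48
R = 4.2600 m

4.2600


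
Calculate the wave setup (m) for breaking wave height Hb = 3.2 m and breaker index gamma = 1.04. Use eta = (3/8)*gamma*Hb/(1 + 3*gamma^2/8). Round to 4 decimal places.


eta = (3/8) * gamma * Hb / (1 + 3*gamma^2/8)
Numerator = (3/8) * 1.04 * 3.2 = 1.248000
Denominator = 1 + 3*1.04^2/8 = 1 + 0.405600 = 1.405600
eta = 1.248000 / 1.405600
eta = 0.8879 m

0.8879


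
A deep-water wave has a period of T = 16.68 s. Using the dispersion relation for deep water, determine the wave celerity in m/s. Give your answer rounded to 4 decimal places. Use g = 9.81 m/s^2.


We use the deep-water celerity formula:
C = g * T / (2 * pi)
C = 9.81 * 16.68 / (2 * 3.14159...)
C = 163.630800 / 6.283185
C = 26.0427 m/s

26.0427


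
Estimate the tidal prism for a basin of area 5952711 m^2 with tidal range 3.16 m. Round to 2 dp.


Tidal prism = Area * Tidal range
P = 5952711 * 3.16
P = 18810566.76 m^3

18810566.76


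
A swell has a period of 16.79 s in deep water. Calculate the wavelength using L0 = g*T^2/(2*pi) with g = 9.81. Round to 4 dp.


L0 = g * T^2 / (2 * pi)
L0 = 9.81 * 16.79^2 / (2 * pi)
L0 = 9.81 * 281.9041 / 6.28319
L0 = 2765.4792 / 6.28319
L0 = 440.1397 m

440.1397


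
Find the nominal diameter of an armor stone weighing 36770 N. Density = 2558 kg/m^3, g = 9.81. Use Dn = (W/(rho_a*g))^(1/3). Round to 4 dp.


V = W / (rho_a * g)
V = 36770 / (2558 * 9.81)
V = 36770 / 25093.98
V = 1.465292 m^3
Dn = V^(1/3) = 1.465292^(1/3)
Dn = 1.1358 m

1.1358


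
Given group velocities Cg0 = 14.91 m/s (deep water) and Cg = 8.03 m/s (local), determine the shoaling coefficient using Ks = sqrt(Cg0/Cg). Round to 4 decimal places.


Ks = sqrt(Cg0 / Cg)
Ks = sqrt(14.91 / 8.03)
Ks = sqrt(1.8568)
Ks = 1.3626

1.3626


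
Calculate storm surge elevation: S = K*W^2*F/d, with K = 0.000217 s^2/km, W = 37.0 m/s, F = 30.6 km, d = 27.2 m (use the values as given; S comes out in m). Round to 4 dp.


S = K * W^2 * F / d
W^2 = 37.0^2 = 1369.00
S = 0.000217 * 1369.00 * 30.6 / 27.2
Numerator = 0.000217 * 1369.00 * 30.6 = 9.090434
S = 9.090434 / 27.2 = 0.3342 m

0.3342


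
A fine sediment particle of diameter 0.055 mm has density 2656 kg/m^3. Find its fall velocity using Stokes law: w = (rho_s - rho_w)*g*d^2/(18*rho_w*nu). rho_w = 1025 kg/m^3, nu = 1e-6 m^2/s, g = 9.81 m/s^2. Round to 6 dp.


w = (rho_s - rho_w) * g * d^2 / (18 * rho_w * nu)
d = 0.055 mm = 0.000055 m
rho_s - rho_w = 2656 - 1025 = 1631
Numerator = 1631 * 9.81 * (0.000055)^2 = 0.000048400333
Denominator = 18 * 1025 * 1e-6 = 0.018450
w = 0.002623 m/s

0.002623


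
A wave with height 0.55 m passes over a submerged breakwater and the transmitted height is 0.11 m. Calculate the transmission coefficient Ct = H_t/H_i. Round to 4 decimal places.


Ct = H_t / H_i
Ct = 0.11 / 0.55
Ct = 0.2000

0.2000


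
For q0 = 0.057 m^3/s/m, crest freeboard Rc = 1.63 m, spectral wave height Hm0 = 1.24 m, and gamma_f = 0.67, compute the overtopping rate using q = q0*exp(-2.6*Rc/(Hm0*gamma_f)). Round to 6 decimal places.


q = q0 * exp(-2.6 * Rc / (Hm0 * gamma_f))
Exponent = -2.6 * 1.63 / (1.24 * 0.67)
= -2.6 * 1.63 / 0.8308
= -5.101107
exp(-5.101107) = 0.006090
q = 0.057 * 0.006090
q = 0.000347 m^3/s/m

0.000347


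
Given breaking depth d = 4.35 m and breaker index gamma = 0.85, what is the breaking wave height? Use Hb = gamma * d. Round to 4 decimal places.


Hb = gamma * d
Hb = 0.85 * 4.35
Hb = 3.6975 m

3.6975


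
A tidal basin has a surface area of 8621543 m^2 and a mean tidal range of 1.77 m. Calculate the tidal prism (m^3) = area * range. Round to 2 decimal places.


Tidal prism = Area * Tidal range
P = 8621543 * 1.77
P = 15260131.11 m^3

15260131.11


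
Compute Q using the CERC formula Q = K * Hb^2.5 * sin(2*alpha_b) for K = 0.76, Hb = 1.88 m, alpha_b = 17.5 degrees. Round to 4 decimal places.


Q = K * Hb^2.5 * sin(2 * alpha_b)
Hb^2.5 = 1.88^2.5 = 4.846125
sin(2 * 17.5) = sin(35.0) = 0.573576
Q = 0.76 * 4.846125 * 0.573576
Q = 2.1125 m^3/s

2.1125


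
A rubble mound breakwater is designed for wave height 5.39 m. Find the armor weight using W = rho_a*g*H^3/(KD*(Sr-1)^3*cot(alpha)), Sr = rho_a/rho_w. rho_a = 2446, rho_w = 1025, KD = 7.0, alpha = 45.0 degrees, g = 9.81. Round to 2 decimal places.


Sr = rho_a / rho_w = 2446 / 1025 = 2.386341
(Sr - 1) = 1.386341
(Sr - 1)^3 = 2.664469
cot(45.0) = 1 / tan(45.0) = 1 / 1.000000 = 1.000000
Numerator = 2446 * 9.81 * 5.39^3 = 3757437.4155
Denominator = 7.0 * 2.664469 * 1.000000 = 18.651282
W = 3757437.4155 / 18.651282
W = 201457.33 N

201457.33


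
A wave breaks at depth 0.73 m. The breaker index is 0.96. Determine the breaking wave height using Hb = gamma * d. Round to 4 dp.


Hb = gamma * d
Hb = 0.96 * 0.73
Hb = 0.7008 m

0.7008


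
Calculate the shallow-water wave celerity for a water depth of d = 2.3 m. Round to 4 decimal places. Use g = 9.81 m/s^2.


Using the shallow-water approximation:
C = sqrt(g * d) = sqrt(9.81 * 2.3)
C = sqrt(22.5630)
C = 4.7501 m/s

4.7501


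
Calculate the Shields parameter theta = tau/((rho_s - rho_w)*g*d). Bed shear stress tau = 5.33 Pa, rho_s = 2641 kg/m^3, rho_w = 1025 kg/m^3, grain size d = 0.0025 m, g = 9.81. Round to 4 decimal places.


theta = tau / ((rho_s - rho_w) * g * d)
rho_s - rho_w = 2641 - 1025 = 1616
Denominator = 1616 * 9.81 * 0.0025 = 39.632400
theta = 5.33 / 39.632400
theta = 0.1345

0.1345


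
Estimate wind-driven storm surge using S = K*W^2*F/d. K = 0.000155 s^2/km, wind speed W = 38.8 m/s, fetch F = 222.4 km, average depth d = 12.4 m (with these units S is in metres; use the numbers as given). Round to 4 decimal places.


S = K * W^2 * F / d
W^2 = 38.8^2 = 1505.44
S = 0.000155 * 1505.44 * 222.4 / 12.4
Numerator = 0.000155 * 1505.44 * 222.4 = 51.895528
S = 51.895528 / 12.4 = 4.1851 m

4.1851


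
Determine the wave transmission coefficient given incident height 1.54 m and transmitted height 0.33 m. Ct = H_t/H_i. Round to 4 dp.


Ct = H_t / H_i
Ct = 0.33 / 1.54
Ct = 0.2143

0.2143


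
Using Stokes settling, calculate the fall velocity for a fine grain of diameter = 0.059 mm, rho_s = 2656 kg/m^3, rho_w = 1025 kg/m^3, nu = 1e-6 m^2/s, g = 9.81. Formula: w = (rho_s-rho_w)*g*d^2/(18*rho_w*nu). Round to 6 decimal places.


w = (rho_s - rho_w) * g * d^2 / (18 * rho_w * nu)
d = 0.059 mm = 0.000059 m
rho_s - rho_w = 2656 - 1025 = 1631
Numerator = 1631 * 9.81 * (0.000059)^2 = 0.000055696383
Denominator = 18 * 1025 * 1e-6 = 0.018450
w = 0.003019 m/s

0.003019


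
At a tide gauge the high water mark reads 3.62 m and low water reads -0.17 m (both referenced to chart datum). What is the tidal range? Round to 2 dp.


Tidal range = High water - Low water
Tidal range = 3.62 - (-0.17)
Tidal range = 3.79 m

3.79


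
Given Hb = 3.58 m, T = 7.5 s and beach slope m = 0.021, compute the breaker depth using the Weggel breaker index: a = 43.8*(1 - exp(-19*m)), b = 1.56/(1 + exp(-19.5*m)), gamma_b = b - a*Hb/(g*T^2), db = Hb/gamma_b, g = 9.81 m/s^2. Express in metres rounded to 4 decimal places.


a = 43.8 * (1 - exp(-19 * m))
exp(-19 * 0.021) = exp(-0.3990) = 0.670991
a = 43.8 * (1 - 0.670991) = 14.410607
b = 1.56 / (1 + exp(-19.5 * m))
exp(-19.5 * 0.021) = exp(-0.4095) = 0.663982
b = 1.56 / (1 + 0.663982) = 0.937510
Hb / (g * T^2) = 3.58 / (9.81 * 7.5^2) = 3.58 / 551.8125 = 0.00648771
gamma_b = b - a * Hb/(g*T^2) = 0.937510 - 14.410607 * 0.00648771 = 0.844018
db = Hb / gamma_b = 3.58 / 0.844018
db = 4.2416 m

4.2416


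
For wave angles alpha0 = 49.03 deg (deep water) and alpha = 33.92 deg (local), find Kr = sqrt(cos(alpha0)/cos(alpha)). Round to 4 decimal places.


Kr = sqrt(cos(alpha0) / cos(alpha))
cos(49.03) = 0.655664
cos(33.92) = 0.829818
Kr = sqrt(0.655664 / 0.829818)
Kr = sqrt(0.790130)
Kr = 0.8889

0.8889


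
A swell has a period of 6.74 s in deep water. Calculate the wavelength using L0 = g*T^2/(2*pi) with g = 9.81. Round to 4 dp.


L0 = g * T^2 / (2 * pi)
L0 = 9.81 * 6.74^2 / (2 * pi)
L0 = 9.81 * 45.4276 / 6.28319
L0 = 445.6448 / 6.28319
L0 = 70.9266 m

70.9266


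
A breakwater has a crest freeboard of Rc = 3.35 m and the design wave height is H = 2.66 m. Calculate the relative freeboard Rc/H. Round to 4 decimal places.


Relative freeboard = Rc / H
= 3.35 / 2.66
= 1.2594

1.2594


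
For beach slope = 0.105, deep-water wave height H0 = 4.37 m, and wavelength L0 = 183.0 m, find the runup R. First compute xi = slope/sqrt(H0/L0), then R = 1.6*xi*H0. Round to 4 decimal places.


xi = slope / sqrt(H0/L0)
H0/L0 = 4.37/183.0 = 0.023880
sqrt(0.023880) = 0.154531
xi = 0.105 / 0.154531 = 0.679476
R = 1.6 * xi * H0 = 1.6 * 0.679476 * 4.37
R = 4.7509 m

4.7509


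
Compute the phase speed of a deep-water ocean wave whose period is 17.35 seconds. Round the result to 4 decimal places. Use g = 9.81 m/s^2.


We use the deep-water celerity formula:
C = g * T / (2 * pi)
C = 9.81 * 17.35 / (2 * 3.14159...)
C = 170.203500 / 6.283185
C = 27.0887 m/s

27.0887


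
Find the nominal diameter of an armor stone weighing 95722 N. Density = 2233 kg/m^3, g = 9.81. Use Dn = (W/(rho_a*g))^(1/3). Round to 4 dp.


V = W / (rho_a * g)
V = 95722 / (2233 * 9.81)
V = 95722 / 21905.73
V = 4.369724 m^3
Dn = V^(1/3) = 4.369724^(1/3)
Dn = 1.6349 m

1.6349


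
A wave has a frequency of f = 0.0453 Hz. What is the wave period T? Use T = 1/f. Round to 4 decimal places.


T = 1 / f
T = 1 / 0.0453
T = 22.0751 s

22.0751


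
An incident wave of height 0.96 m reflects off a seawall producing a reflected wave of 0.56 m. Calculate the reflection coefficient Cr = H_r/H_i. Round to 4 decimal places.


Cr = H_r / H_i
Cr = 0.56 / 0.96
Cr = 0.5833

0.5833


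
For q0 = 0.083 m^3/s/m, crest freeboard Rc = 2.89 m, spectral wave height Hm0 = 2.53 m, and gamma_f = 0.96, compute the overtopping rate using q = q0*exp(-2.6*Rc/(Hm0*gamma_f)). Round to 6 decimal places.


q = q0 * exp(-2.6 * Rc / (Hm0 * gamma_f))
Exponent = -2.6 * 2.89 / (2.53 * 0.96)
= -2.6 * 2.89 / 2.4288
= -3.093709
exp(-3.093709) = 0.045334
q = 0.083 * 0.045334
q = 0.003763 m^3/s/m

0.003763


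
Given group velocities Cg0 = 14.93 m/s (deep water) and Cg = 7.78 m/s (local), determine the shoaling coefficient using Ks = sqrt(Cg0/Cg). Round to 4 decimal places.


Ks = sqrt(Cg0 / Cg)
Ks = sqrt(14.93 / 7.78)
Ks = sqrt(1.9190)
Ks = 1.3853

1.3853


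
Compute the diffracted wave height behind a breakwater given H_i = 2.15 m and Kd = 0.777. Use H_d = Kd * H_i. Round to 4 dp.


H_d = Kd * H_i
H_d = 0.777 * 2.15
H_d = 1.6706 m

1.6706


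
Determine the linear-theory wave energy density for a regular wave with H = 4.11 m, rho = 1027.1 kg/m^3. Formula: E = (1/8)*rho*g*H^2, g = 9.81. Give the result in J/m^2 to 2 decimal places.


E = (1/8) * rho * g * H^2
E = (1/8) * 1027.1 * 9.81 * 4.11^2
E = 0.125 * 1027.1 * 9.81 * 16.8921
E = 21275.29 J/m^2

21275.29


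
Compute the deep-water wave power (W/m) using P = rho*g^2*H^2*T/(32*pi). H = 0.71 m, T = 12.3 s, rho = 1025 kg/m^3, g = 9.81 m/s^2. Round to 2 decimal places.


P = rho * g^2 * H^2 * T / (32 * pi)
P = 1025 * 9.81^2 * 0.71^2 * 12.3 / (32 * pi)
P = 1025 * 96.2361 * 0.5041 * 12.3 / 100.53096
P = 6083.92 W/m

6083.92


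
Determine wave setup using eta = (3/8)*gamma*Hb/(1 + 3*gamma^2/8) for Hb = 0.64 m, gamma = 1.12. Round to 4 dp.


eta = (3/8) * gamma * Hb / (1 + 3*gamma^2/8)
Numerator = (3/8) * 1.12 * 0.64 = 0.268800
Denominator = 1 + 3*1.12^2/8 = 1 + 0.470400 = 1.470400
eta = 0.268800 / 1.470400
eta = 0.1828 m

0.1828


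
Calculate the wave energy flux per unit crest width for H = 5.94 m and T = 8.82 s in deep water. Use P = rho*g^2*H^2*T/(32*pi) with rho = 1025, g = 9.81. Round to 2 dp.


P = rho * g^2 * H^2 * T / (32 * pi)
P = 1025 * 9.81^2 * 5.94^2 * 8.82 / (32 * pi)
P = 1025 * 96.2361 * 35.2836 * 8.82 / 100.53096
P = 305353.92 W/m

305353.92


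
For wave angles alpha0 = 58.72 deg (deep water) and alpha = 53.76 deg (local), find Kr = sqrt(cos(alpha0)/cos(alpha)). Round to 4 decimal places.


Kr = sqrt(cos(alpha0) / cos(alpha))
cos(58.72) = 0.519221
cos(53.76) = 0.591169
Kr = sqrt(0.519221 / 0.591169)
Kr = sqrt(0.878295)
Kr = 0.9372

0.9372


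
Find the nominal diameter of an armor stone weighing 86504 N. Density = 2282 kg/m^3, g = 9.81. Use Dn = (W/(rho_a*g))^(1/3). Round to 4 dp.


V = W / (rho_a * g)
V = 86504 / (2282 * 9.81)
V = 86504 / 22386.42
V = 3.864128 m^3
Dn = V^(1/3) = 3.864128^(1/3)
Dn = 1.5692 m

1.5692


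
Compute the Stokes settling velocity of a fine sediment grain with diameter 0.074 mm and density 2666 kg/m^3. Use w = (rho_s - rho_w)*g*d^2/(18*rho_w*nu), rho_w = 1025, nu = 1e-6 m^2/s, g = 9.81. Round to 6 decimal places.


w = (rho_s - rho_w) * g * d^2 / (18 * rho_w * nu)
d = 0.074 mm = 0.000074 m
rho_s - rho_w = 2666 - 1025 = 1641
Numerator = 1641 * 9.81 * (0.000074)^2 = 0.000088153798
Denominator = 18 * 1025 * 1e-6 = 0.018450
w = 0.004778 m/s

0.004778


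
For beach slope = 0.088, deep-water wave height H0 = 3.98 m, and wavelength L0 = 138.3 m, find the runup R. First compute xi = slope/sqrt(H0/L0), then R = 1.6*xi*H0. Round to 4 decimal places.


xi = slope / sqrt(H0/L0)
H0/L0 = 3.98/138.3 = 0.028778
sqrt(0.028778) = 0.169641
xi = 0.088 / 0.169641 = 0.518743
R = 1.6 * xi * H0 = 1.6 * 0.518743 * 3.98
R = 3.3034 m

3.3034


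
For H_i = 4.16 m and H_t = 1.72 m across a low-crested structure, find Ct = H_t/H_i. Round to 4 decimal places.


Ct = H_t / H_i
Ct = 1.72 / 4.16
Ct = 0.4135

0.4135


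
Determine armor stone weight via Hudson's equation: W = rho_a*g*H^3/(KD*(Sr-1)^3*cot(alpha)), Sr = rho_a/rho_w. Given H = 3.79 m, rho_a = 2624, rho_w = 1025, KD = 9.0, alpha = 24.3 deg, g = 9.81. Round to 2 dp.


Sr = rho_a / rho_w = 2624 / 1025 = 2.560000
(Sr - 1) = 1.560000
(Sr - 1)^3 = 3.796416
cot(24.3) = 1 / tan(24.3) = 1 / 0.451517 = 2.214754
Numerator = 2624 * 9.81 * 3.79^3 = 1401362.4234
Denominator = 9.0 * 3.796416 * 2.214754 = 75.673165
W = 1401362.4234 / 75.673165
W = 18518.62 N

18518.62


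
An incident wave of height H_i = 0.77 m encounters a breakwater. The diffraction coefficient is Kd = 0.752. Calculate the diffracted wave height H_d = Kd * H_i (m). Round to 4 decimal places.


H_d = Kd * H_i
H_d = 0.752 * 0.77
H_d = 0.5790 m

0.5790


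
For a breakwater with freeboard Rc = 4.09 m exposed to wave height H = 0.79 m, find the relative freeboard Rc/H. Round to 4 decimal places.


Relative freeboard = Rc / H
= 4.09 / 0.79
= 5.1772

5.1772


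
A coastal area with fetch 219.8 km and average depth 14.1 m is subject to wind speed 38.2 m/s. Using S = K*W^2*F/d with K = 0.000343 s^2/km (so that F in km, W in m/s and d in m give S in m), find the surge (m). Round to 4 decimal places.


S = K * W^2 * F / d
W^2 = 38.2^2 = 1459.24
S = 0.000343 * 1459.24 * 219.8 / 14.1
Numerator = 0.000343 * 1459.24 * 219.8 = 110.014147
S = 110.014147 / 14.1 = 7.8024 m

7.8024


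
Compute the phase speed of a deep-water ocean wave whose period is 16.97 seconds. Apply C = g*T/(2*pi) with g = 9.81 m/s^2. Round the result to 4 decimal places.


We use the deep-water celerity formula:
C = g * T / (2 * pi)
C = 9.81 * 16.97 / (2 * 3.14159...)
C = 166.475700 / 6.283185
C = 26.4954 m/s

26.4954


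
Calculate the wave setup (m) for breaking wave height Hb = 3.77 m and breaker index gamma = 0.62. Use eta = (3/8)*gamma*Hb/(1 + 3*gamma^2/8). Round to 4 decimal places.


eta = (3/8) * gamma * Hb / (1 + 3*gamma^2/8)
Numerator = (3/8) * 0.62 * 3.77 = 0.876525
Denominator = 1 + 3*0.62^2/8 = 1 + 0.144150 = 1.144150
eta = 0.876525 / 1.144150
eta = 0.7661 m

0.7661


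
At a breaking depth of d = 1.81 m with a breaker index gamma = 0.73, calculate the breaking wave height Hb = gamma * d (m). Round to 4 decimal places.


Hb = gamma * d
Hb = 0.73 * 1.81
Hb = 1.3213 m

1.3213


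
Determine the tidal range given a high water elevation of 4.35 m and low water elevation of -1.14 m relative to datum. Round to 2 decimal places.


Tidal range = High water - Low water
Tidal range = 4.35 - (-1.14)
Tidal range = 5.49 m

5.49


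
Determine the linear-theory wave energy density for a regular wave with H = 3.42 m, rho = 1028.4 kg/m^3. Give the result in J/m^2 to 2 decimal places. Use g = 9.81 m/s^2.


E = (1/8) * rho * g * H^2
E = (1/8) * 1028.4 * 9.81 * 3.42^2
E = 0.125 * 1028.4 * 9.81 * 11.6964
E = 14750.04 J/m^2

14750.04


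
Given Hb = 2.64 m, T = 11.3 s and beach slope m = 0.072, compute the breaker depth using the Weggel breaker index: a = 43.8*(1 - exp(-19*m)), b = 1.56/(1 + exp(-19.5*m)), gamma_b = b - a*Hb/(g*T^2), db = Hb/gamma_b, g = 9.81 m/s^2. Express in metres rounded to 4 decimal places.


a = 43.8 * (1 - exp(-19 * m))
exp(-19 * 0.072) = exp(-1.3680) = 0.254616
a = 43.8 * (1 - 0.254616) = 32.647833
b = 1.56 / (1 + exp(-19.5 * m))
exp(-19.5 * 0.072) = exp(-1.4040) = 0.245613
b = 1.56 / (1 + 0.245613) = 1.252396
Hb / (g * T^2) = 2.64 / (9.81 * 11.3^2) = 2.64 / 1252.6389 = 0.00210755
gamma_b = b - a * Hb/(g*T^2) = 1.252396 - 32.647833 * 0.00210755 = 1.183589
db = Hb / gamma_b = 2.64 / 1.183589
db = 2.2305 m

2.2305


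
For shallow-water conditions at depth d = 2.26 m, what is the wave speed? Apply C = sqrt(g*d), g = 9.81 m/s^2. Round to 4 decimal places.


Using the shallow-water approximation:
C = sqrt(g * d) = sqrt(9.81 * 2.26)
C = sqrt(22.1706)
C = 4.7086 m/s

4.7086


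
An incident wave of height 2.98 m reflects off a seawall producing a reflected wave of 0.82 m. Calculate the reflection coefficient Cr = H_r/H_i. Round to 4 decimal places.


Cr = H_r / H_i
Cr = 0.82 / 2.98
Cr = 0.2752

0.2752


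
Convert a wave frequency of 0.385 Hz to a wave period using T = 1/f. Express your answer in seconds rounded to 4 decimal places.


T = 1 / f
T = 1 / 0.385
T = 2.5974 s

2.5974


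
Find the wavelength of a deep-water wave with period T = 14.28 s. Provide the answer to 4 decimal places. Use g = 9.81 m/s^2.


L0 = g * T^2 / (2 * pi)
L0 = 9.81 * 14.28^2 / (2 * pi)
L0 = 9.81 * 203.9184 / 6.28319
L0 = 2000.4395 / 6.28319
L0 = 318.3798 m

318.3798


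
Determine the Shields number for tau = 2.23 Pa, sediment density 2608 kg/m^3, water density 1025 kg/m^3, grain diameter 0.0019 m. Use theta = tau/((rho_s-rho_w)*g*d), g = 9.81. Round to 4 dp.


theta = tau / ((rho_s - rho_w) * g * d)
rho_s - rho_w = 2608 - 1025 = 1583
Denominator = 1583 * 9.81 * 0.0019 = 29.505537
theta = 2.23 / 29.505537
theta = 0.0756

0.0756


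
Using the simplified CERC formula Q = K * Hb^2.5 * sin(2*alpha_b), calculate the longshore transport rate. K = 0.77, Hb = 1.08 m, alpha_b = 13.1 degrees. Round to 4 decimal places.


Q = K * Hb^2.5 * sin(2 * alpha_b)
Hb^2.5 = 1.08^2.5 = 1.212158
sin(2 * 13.1) = sin(26.2) = 0.441506
Q = 0.77 * 1.212158 * 0.441506
Q = 0.4121 m^3/s

0.4121


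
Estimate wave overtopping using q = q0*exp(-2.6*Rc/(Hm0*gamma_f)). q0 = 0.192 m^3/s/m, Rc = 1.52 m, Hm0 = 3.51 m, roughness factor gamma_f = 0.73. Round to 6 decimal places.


q = q0 * exp(-2.6 * Rc / (Hm0 * gamma_f))
Exponent = -2.6 * 1.52 / (3.51 * 0.73)
= -2.6 * 1.52 / 2.5623
= -1.542364
exp(-1.542364) = 0.213875
q = 0.192 * 0.213875
q = 0.041064 m^3/s/m

0.041064


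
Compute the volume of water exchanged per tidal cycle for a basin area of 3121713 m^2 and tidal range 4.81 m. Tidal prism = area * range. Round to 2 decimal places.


Tidal prism = Area * Tidal range
P = 3121713 * 4.81
P = 15015439.53 m^3

15015439.53
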